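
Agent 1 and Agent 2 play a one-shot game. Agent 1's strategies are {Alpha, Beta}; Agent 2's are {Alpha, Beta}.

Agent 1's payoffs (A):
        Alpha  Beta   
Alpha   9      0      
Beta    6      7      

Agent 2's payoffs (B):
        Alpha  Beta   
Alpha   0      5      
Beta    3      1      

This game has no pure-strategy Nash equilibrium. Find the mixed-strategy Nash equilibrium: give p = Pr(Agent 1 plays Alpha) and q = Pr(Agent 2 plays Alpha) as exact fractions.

p = 2/7, q = 7/10

In a mixed NE each player is indifferent between their pure strategies, so the opponent's mix sets the indifference.
Agent 2 indifferent between Alpha and Beta: p·0 + (1−p)·3 = p·5 + (1−p)·1 ⟹ 3 + (-3)p = 1 + 4p ⟹ p = 2/7.
Agent 1 indifferent between Alpha and Beta: q·9 + (1−q)·0 = q·6 + (1−q)·7 ⟹ 0 + 9q = 7 + (-1)q ⟹ q = 7/10.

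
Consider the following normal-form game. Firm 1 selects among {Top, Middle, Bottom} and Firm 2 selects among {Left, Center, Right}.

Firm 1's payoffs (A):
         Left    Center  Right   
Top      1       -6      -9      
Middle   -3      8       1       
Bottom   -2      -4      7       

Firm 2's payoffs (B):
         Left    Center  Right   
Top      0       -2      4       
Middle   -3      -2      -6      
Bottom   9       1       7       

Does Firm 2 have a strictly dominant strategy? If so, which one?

No strictly dominant strategy

Check whether one of Firm 2's strategies beats all alternatives regardless of what the opponent does.
Left is not dominant: against Top, Right gives 4 > 0.
Center is not dominant: against Top, Left gives 0 > -2.
Right is not dominant: against Middle, Left gives -3 > -6.
No single strategy is best against every opponent action.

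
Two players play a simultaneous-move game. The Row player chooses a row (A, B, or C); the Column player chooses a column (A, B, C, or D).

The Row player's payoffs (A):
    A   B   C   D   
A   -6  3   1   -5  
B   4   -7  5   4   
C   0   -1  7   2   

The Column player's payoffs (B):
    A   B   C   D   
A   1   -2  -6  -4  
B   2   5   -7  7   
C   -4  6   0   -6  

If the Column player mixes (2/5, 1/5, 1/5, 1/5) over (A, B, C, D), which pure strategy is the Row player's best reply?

The Row player's best reply maximizes expected payoff against the mix.
A: (2/5)·(-6) + (1/5)·3 + (1/5)·1 + (1/5)·(-5) = -13/5
B: (2/5)·4 + (1/5)·(-7) + (1/5)·5 + (1/5)·4 = 2
C: (2/5)·0 + (1/5)·(-1) + (1/5)·7 + (1/5)·2 = 8/5
Highest expected payoff is 2, from B.

B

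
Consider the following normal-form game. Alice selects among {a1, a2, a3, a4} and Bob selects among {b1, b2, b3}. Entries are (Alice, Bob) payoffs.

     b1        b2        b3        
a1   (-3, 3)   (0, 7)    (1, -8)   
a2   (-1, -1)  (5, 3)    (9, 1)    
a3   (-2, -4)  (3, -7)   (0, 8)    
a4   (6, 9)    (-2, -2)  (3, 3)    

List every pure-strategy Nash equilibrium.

A profile is a Nash equilibrium when each player is best-responding to the other.
Alice's best responses — vs b1: a4 (payoff 6); vs b2: a2 (payoff 5); vs b3: a2 (payoff 9).
Bob's best responses — vs a1: b2 (payoff 7); vs a2: b2 (payoff 3); vs a3: b3 (payoff 8); vs a4: b1 (payoff 9).
Mutual best responses occur at (a2, b2) and (a4, b1); at each, neither player gains by switching.

(a2, b2) and (a4, b1)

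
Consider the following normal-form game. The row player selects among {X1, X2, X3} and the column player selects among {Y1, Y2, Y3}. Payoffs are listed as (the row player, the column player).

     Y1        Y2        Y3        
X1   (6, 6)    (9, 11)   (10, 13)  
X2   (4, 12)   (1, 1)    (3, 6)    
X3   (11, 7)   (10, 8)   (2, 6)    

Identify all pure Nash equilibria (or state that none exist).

Find each player's best response to every opponent strategy; NE are the intersections.
The row player's best responses — vs Y1: X3 (payoff 11); vs Y2: X3 (payoff 10); vs Y3: X1 (payoff 10).
The column player's best responses — vs X1: Y3 (payoff 13); vs X2: Y1 (payoff 12); vs X3: Y2 (payoff 8).
Mutual best responses occur at (X1, Y3) and (X3, Y2); at each, neither player gains by switching.

(X1, Y3) and (X3, Y2)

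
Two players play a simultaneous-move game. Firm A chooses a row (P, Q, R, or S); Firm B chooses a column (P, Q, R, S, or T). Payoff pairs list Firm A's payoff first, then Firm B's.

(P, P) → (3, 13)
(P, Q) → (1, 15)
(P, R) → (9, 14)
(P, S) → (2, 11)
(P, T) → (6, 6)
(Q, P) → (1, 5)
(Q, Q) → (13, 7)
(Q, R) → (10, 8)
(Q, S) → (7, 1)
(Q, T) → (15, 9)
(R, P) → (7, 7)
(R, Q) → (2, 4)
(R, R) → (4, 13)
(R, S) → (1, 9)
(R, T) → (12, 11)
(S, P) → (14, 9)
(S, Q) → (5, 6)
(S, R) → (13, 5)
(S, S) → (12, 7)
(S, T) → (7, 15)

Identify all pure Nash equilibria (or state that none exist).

Check mutual best responses: a cell is a NE iff neither player can gain by unilaterally deviating.
Firm A's best responses — vs P: S (payoff 14); vs Q: Q (payoff 13); vs R: S (payoff 13); vs S: S (payoff 12); vs T: Q (payoff 15).
Firm B's best responses — vs P: Q (payoff 15); vs Q: T (payoff 9); vs R: R (payoff 13); vs S: T (payoff 15).
The only mutual best response is (Q, T); neither player gains by switching there.

(Q, T)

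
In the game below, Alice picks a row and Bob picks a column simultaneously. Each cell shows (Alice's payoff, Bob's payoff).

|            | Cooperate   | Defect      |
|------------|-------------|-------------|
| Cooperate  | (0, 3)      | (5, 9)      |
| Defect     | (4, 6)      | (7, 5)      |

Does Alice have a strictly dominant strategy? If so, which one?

A strategy is strictly dominant if it gives Alice a strictly higher payoff than every other strategy, against every choice by the opponent.
Defect strictly dominates: vs Cooperate: 4 > 0; vs Defect: 7 > 5.

Defect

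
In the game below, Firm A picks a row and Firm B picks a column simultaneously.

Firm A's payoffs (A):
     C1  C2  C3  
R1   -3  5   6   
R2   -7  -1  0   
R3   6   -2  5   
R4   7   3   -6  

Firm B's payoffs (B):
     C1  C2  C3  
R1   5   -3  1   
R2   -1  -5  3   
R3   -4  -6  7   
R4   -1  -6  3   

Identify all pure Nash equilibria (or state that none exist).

A profile is a Nash equilibrium when each player is best-responding to the other.
Firm A's best responses — vs C1: R4 (payoff 7); vs C2: R1 (payoff 5); vs C3: R1 (payoff 6).
Firm B's best responses — vs R1: C1 (payoff 5); vs R2: C3 (payoff 3); vs R3: C3 (payoff 7); vs R4: C3 (payoff 3).
No cell has both players best-responding. For instance, Firm A's best reply to C1 is R4, but against R4 Firm B prefers C3 over C1.

None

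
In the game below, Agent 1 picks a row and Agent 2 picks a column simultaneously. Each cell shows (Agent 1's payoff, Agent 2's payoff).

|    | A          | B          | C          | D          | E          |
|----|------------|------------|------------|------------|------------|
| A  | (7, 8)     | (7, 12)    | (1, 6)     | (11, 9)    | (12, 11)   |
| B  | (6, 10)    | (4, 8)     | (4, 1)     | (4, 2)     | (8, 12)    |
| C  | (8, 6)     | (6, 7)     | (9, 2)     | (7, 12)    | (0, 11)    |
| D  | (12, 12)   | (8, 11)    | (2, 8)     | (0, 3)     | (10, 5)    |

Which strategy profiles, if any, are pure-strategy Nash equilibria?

(D, A)

Check mutual best responses: a cell is a NE iff neither player can gain by unilaterally deviating.
Agent 1's best responses — vs A: D (payoff 12); vs B: D (payoff 8); vs C: C (payoff 9); vs D: A (payoff 11); vs E: A (payoff 12).
Agent 2's best responses — vs A: B (payoff 12); vs B: E (payoff 12); vs C: D (payoff 12); vs D: A (payoff 12).
The only mutual best response is (D, A); neither player gains by switching there.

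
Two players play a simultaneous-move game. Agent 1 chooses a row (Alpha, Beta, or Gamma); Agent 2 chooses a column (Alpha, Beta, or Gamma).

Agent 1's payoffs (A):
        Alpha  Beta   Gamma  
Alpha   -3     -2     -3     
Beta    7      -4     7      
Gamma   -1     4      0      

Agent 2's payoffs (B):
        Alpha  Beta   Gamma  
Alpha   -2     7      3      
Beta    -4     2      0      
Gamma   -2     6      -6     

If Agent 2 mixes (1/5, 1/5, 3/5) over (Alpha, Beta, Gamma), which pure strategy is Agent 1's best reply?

Beta

Compute Agent 1's expected payoff from each pure strategy against the given mix.
Alpha: (1/5)·(-3) + (1/5)·(-2) + (3/5)·(-3) = -14/5
Beta: (1/5)·7 + (1/5)·(-4) + (3/5)·7 = 24/5
Gamma: (1/5)·(-1) + (1/5)·4 + (3/5)·0 = 3/5
Highest expected payoff is 24/5, from Beta.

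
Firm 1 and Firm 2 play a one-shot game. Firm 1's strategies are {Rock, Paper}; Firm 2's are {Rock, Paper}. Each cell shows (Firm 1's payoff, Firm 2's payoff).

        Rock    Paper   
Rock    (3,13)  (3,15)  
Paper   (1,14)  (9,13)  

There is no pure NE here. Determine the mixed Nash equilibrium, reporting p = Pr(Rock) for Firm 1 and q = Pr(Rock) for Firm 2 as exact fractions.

Each player's mixing probability is pinned down by making the *other* player indifferent.
Firm 2 indifferent between Rock and Paper: p·13 + (1−p)·14 = p·15 + (1−p)·13 ⟹ 14 + (-1)p = 13 + 2p ⟹ p = 1/3.
Firm 1 indifferent between Rock and Paper: q·3 + (1−q)·3 = q·1 + (1−q)·9 ⟹ 3 + 0q = 9 + (-8)q ⟹ q = 3/4.

p = 1/3, q = 3/4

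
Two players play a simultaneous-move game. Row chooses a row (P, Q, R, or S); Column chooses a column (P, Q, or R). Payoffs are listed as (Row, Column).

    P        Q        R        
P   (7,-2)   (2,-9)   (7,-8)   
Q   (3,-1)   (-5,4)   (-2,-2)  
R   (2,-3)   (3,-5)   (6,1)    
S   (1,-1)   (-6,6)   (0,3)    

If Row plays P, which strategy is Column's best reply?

With Row fixed at P, Column's payoffs are: P → -2, Q → -9, R → -8.
The maximum is -2, achieved by P.

P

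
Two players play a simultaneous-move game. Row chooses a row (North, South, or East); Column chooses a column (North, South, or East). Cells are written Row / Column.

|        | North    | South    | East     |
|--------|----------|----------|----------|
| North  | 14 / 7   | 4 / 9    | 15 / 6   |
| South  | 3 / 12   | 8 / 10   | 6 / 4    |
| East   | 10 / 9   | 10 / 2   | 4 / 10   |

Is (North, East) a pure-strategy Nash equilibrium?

No

Holding Column at East: Row gets 15 from North, versus 6 from South, 4 from East. No profitable deviation for Row.
Holding Row at North: Column gets 6 from East but could get 9 by switching to South. Column has a profitable deviation.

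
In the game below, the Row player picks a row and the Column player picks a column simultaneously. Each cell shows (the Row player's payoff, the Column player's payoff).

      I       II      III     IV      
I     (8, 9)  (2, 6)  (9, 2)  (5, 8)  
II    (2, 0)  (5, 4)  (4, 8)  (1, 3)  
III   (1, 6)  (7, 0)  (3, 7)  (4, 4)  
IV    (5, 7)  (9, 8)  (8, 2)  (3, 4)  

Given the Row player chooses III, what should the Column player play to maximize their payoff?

III

With the Row player fixed at III, the Column player's payoffs are: I → 6, II → 0, III → 7, IV → 4.
The maximum is 7, achieved by III.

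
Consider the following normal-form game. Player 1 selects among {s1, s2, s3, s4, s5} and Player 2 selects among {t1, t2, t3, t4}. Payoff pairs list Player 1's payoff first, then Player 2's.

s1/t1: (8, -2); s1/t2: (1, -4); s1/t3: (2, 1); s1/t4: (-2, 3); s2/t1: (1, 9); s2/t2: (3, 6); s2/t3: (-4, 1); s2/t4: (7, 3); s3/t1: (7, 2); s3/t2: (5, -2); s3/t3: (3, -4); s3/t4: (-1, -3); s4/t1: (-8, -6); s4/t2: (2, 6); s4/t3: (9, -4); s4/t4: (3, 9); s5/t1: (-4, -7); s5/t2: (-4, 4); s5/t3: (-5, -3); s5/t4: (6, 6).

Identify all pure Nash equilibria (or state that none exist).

A profile is a Nash equilibrium when each player is best-responding to the other.
Player 1's best responses — vs t1: s1 (payoff 8); vs t2: s3 (payoff 5); vs t3: s4 (payoff 9); vs t4: s2 (payoff 7).
Player 2's best responses — vs s1: t4 (payoff 3); vs s2: t1 (payoff 9); vs s3: t1 (payoff 2); vs s4: t4 (payoff 9); vs s5: t4 (payoff 6).
No cell has both players best-responding. For instance, Player 1's best reply to t3 is s4, but against s4 Player 2 prefers t4 over t3.

There is no pure-strategy Nash equilibrium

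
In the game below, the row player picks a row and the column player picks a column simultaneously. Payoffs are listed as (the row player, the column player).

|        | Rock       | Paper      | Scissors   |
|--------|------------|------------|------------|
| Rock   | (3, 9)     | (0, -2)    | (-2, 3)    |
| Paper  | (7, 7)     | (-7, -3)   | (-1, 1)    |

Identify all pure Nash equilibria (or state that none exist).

(Paper, Rock)

A profile is a Nash equilibrium when each player is best-responding to the other.
The row player's best responses — vs Rock: Paper (payoff 7); vs Paper: Rock (payoff 0); vs Scissors: Paper (payoff -1).
The column player's best responses — vs Rock: Rock (payoff 9); vs Paper: Rock (payoff 7).
The only mutual best response is (Paper, Rock); neither player gains by switching there.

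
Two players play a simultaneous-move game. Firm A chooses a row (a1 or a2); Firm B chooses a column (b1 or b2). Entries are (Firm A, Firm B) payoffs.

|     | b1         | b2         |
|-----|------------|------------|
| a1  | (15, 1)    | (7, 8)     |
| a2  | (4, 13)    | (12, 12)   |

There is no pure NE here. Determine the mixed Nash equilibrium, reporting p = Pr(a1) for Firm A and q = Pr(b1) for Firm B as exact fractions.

p = 1/8, q = 5/16

In a mixed NE each player is indifferent between their pure strategies, so the opponent's mix sets the indifference.
Firm B indifferent between b1 and b2: p·1 + (1−p)·13 = p·8 + (1−p)·12 ⟹ 13 + (-12)p = 12 + (-4)p ⟹ p = 1/8.
Firm A indifferent between a1 and a2: q·15 + (1−q)·7 = q·4 + (1−q)·12 ⟹ 7 + 8q = 12 + (-8)q ⟹ q = 5/16.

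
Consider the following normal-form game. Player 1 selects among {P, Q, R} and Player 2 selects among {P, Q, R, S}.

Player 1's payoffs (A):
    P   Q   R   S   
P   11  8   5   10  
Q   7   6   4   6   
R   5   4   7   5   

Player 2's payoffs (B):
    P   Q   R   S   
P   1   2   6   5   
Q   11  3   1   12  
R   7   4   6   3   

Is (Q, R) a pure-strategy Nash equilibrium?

Holding Player 2 at R: Player 1 gets 4 from Q but could get 7 by switching to R. Player 1 has a profitable deviation.

No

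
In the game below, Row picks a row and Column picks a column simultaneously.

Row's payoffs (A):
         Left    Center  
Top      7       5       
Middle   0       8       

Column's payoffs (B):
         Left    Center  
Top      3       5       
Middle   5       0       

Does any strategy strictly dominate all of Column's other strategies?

Check whether one of Column's strategies beats all alternatives regardless of what the opponent does.
Left is not dominant: against Top, Center gives 5 > 3.
Center is not dominant: against Middle, Left gives 5 > 0.
No single strategy is best against every opponent action.

None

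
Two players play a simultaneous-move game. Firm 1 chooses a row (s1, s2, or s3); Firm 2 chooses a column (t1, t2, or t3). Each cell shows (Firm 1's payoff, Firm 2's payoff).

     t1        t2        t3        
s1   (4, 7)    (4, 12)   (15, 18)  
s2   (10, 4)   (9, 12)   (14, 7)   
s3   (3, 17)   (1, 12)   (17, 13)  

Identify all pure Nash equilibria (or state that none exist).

A profile is a Nash equilibrium when each player is best-responding to the other.
Firm 1's best responses — vs t1: s2 (payoff 10); vs t2: s2 (payoff 9); vs t3: s3 (payoff 17).
Firm 2's best responses — vs s1: t3 (payoff 18); vs s2: t2 (payoff 12); vs s3: t1 (payoff 17).
The only mutual best response is (s2, t2); neither player gains by switching there.

(s2, t2)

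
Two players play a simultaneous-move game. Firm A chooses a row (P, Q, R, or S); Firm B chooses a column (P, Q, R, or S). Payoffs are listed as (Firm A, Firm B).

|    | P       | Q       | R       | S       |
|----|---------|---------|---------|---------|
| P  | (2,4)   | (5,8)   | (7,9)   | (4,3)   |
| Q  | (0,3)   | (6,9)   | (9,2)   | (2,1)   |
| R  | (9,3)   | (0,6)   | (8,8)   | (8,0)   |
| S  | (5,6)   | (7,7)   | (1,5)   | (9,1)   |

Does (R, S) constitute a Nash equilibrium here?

Holding Firm B at S: Firm A gets 8 from R but could get 9 by switching to S. Firm A has a profitable deviation.

No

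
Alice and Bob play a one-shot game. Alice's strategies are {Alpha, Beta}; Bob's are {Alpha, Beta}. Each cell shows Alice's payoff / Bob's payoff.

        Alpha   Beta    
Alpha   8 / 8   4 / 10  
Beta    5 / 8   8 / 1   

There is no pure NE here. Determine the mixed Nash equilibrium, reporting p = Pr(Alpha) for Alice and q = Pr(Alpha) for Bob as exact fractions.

Each player's mixing probability is pinned down by making the *other* player indifferent.
Bob indifferent between Alpha and Beta: p·8 + (1−p)·8 = p·10 + (1−p)·1 ⟹ 8 + 0p = 1 + 9p ⟹ p = 7/9.
Alice indifferent between Alpha and Beta: q·8 + (1−q)·4 = q·5 + (1−q)·8 ⟹ 4 + 4q = 8 + (-3)q ⟹ q = 4/7.

p = 7/9, q = 4/7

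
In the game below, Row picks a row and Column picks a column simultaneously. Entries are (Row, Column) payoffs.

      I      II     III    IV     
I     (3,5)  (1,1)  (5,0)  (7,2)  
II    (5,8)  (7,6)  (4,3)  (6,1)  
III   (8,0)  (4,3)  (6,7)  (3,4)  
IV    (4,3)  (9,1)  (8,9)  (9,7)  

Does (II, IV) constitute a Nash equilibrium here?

No

Holding Column at IV: Row gets 6 from II but could get 9 by switching to IV. Row has a profitable deviation.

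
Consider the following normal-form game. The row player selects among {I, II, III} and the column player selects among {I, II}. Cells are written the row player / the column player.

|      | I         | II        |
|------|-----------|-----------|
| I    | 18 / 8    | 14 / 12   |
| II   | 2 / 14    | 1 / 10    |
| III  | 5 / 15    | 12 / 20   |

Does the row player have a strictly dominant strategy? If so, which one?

A strategy is strictly dominant if it gives the row player a strictly higher payoff than every other strategy, against every choice by the opponent.
I strictly dominates: vs I: 18 > each of {2, 5}; vs II: 14 > each of {1, 12}.

I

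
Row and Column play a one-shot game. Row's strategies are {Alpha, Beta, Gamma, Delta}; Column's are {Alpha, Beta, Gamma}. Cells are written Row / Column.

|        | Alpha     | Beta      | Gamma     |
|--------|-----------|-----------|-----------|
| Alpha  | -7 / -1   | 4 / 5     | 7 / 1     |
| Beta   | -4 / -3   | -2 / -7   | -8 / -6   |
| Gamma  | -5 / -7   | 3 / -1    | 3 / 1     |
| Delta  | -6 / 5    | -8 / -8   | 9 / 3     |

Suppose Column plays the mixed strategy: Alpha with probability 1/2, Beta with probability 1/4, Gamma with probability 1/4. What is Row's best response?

Alpha

Row's best reply maximizes expected payoff against the mix.
Alpha: (1/2)·(-7) + (1/4)·4 + (1/4)·7 = -3/4
Beta: (1/2)·(-4) + (1/4)·(-2) + (1/4)·(-8) = -9/2
Gamma: (1/2)·(-5) + (1/4)·3 + (1/4)·3 = -1
Delta: (1/2)·(-6) + (1/4)·(-8) + (1/4)·9 = -11/4
Highest expected payoff is -3/4, from Alpha.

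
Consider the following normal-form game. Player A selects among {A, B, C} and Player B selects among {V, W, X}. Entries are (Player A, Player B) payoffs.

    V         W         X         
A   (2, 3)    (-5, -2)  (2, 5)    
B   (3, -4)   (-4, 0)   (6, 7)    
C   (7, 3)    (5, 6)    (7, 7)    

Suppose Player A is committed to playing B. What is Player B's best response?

With Player A fixed at B, Player B's payoffs are: V → -4, W → 0, X → 7.
The maximum is 7, achieved by X.

X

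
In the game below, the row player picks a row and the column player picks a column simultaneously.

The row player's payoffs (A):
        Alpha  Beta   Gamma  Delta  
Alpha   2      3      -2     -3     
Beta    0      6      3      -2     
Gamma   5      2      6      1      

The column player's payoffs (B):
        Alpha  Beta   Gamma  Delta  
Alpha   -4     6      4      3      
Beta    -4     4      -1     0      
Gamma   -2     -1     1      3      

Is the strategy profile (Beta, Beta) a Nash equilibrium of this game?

Holding the column player at Beta: the row player gets 6 from Beta, versus 3 from Alpha, 2 from Gamma. No profitable deviation for the row player.
Holding the row player at Beta: the column player gets 4 from Beta, versus -4 from Alpha, -1 from Gamma, 0 from Delta. No profitable deviation for the column player either.

Yes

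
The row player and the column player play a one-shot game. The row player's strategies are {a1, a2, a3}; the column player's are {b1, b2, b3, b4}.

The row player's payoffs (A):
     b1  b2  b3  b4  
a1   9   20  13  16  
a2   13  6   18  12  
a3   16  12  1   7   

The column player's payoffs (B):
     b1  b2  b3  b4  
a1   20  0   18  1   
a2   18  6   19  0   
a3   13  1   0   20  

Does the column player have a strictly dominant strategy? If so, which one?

No strictly dominant strategy

A strategy is strictly dominant if it gives the column player a strictly higher payoff than every other strategy, against every choice by the opponent.
b1 is not dominant: against a2, b3 gives 19 > 18.
b2 is not dominant: against a1, b1 gives 20 > 0.
b3 is not dominant: against a1, b1 gives 20 > 18.
b4 is not dominant: against a1, b1 gives 20 > 1.
No single strategy is best against every opponent action.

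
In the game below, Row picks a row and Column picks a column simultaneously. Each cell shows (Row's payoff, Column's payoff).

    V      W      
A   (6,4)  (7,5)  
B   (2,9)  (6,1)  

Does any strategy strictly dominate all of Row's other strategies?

A

A strategy is strictly dominant if it gives Row a strictly higher payoff than every other strategy, against every choice by the opponent.
A strictly dominates: vs V: 6 > 2; vs W: 7 > 6.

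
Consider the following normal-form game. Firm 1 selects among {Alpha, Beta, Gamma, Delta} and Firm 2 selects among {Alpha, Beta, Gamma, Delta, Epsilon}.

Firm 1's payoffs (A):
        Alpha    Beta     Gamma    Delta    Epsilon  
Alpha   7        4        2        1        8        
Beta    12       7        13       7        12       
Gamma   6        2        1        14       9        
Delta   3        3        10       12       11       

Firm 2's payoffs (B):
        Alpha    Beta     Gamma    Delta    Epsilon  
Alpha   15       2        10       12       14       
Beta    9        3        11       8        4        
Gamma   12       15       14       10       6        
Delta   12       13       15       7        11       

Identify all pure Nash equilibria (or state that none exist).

Find each player's best response to every opponent strategy; NE are the intersections.
Firm 1's best responses — vs Alpha: Beta (payoff 12); vs Beta: Beta (payoff 7); vs Gamma: Beta (payoff 13); vs Delta: Gamma (payoff 14); vs Epsilon: Beta (payoff 12).
Firm 2's best responses — vs Alpha: Alpha (payoff 15); vs Beta: Gamma (payoff 11); vs Gamma: Beta (payoff 15); vs Delta: Gamma (payoff 15).
The only mutual best response is (Beta, Gamma); neither player gains by switching there.

(Beta, Gamma)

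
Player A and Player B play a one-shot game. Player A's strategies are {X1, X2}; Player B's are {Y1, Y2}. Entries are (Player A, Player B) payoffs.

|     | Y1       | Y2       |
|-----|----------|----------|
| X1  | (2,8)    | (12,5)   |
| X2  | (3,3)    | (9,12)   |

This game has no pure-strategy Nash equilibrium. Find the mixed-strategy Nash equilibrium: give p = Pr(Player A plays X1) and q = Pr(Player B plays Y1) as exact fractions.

Each player's mixing probability is pinned down by making the *other* player indifferent.
Player B indifferent between Y1 and Y2: p·8 + (1−p)·3 = p·5 + (1−p)·12 ⟹ 3 + 5p = 12 + (-7)p ⟹ p = 3/4.
Player A indifferent between X1 and X2: q·2 + (1−q)·12 = q·3 + (1−q)·9 ⟹ 12 + (-10)q = 9 + (-6)q ⟹ q = 3/4.

p = 3/4, q = 3/4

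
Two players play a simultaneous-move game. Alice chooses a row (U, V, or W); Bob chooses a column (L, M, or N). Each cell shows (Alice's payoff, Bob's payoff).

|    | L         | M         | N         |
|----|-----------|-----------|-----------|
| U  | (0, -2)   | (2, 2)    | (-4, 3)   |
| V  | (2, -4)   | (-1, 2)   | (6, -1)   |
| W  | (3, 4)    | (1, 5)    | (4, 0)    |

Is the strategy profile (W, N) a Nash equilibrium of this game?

Holding Bob at N: Alice gets 4 from W but could get 6 by switching to V. Alice has a profitable deviation.

No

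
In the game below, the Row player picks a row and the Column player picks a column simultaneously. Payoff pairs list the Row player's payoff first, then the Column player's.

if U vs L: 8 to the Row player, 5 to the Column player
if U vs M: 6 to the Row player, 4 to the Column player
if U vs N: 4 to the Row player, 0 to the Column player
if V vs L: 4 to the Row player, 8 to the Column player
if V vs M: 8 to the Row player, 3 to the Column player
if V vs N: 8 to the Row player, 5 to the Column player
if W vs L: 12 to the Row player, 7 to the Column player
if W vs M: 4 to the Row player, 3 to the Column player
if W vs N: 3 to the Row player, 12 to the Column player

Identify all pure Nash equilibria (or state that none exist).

No pure-strategy Nash equilibrium

Check mutual best responses: a cell is a NE iff neither player can gain by unilaterally deviating.
The Row player's best responses — vs L: W (payoff 12); vs M: V (payoff 8); vs N: V (payoff 8).
The Column player's best responses — vs U: L (payoff 5); vs V: L (payoff 8); vs W: N (payoff 12).
No cell has both players best-responding. For instance, the Row player's best reply to M is V, but against V the Column player prefers L over M.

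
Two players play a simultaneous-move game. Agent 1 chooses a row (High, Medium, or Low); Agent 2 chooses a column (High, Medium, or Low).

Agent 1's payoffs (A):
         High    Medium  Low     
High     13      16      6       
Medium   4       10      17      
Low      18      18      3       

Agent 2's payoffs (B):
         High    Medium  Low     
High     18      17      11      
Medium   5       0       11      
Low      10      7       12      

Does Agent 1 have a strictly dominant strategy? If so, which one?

Check whether one of Agent 1's strategies beats all alternatives regardless of what the opponent does.
High is not dominant: against High, Low gives 18 > 13.
Medium is not dominant: against High, High gives 13 > 4.
Low is not dominant: against Low, High gives 6 > 3.
No single strategy is best against every opponent action.

None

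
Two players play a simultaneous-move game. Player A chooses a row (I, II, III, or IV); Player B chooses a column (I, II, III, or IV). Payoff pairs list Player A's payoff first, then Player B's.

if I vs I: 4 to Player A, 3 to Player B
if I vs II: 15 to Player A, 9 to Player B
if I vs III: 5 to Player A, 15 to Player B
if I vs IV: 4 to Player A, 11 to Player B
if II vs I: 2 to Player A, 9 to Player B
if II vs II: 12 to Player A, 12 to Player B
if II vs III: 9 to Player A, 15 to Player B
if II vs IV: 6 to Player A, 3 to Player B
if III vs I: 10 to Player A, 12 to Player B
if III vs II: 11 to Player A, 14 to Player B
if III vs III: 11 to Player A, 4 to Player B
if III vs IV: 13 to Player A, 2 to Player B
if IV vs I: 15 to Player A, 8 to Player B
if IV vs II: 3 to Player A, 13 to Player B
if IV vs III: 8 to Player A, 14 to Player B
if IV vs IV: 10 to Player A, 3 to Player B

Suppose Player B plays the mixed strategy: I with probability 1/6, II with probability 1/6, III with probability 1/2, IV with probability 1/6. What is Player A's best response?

III

Player A's best reply maximizes expected payoff against the mix.
I: (1/6)·4 + (1/6)·15 + (1/2)·5 + (1/6)·4 = 19/3
II: (1/6)·2 + (1/6)·12 + (1/2)·9 + (1/6)·6 = 47/6
III: (1/6)·10 + (1/6)·11 + (1/2)·11 + (1/6)·13 = 67/6
IV: (1/6)·15 + (1/6)·3 + (1/2)·8 + (1/6)·10 = 26/3
Highest expected payoff is 67/6, from III.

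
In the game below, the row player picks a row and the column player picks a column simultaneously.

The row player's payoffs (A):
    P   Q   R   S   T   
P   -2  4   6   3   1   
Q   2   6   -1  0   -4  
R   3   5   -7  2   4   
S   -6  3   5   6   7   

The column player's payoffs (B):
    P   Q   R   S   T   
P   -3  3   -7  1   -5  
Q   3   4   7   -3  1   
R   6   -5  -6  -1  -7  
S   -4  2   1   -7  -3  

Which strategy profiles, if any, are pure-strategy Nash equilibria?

(R, P)

Find each player's best response to every opponent strategy; NE are the intersections.
The row player's best responses — vs P: R (payoff 3); vs Q: Q (payoff 6); vs R: P (payoff 6); vs S: S (payoff 6); vs T: S (payoff 7).
The column player's best responses — vs P: Q (payoff 3); vs Q: R (payoff 7); vs R: P (payoff 6); vs S: Q (payoff 2).
The only mutual best response is (R, P); neither player gains by switching there.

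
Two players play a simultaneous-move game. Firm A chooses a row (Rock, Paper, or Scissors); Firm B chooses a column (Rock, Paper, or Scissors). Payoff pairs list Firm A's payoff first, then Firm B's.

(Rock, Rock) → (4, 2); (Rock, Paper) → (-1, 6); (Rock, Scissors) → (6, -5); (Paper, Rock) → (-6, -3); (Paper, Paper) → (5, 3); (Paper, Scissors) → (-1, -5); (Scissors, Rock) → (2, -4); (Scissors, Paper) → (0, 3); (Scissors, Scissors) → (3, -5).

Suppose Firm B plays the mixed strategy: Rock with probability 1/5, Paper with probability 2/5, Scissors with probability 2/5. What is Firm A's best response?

Rock

Compute Firm A's expected payoff from each pure strategy against the given mix.
Rock: (1/5)·4 + (2/5)·(-1) + (2/5)·6 = 14/5
Paper: (1/5)·(-6) + (2/5)·5 + (2/5)·(-1) = 2/5
Scissors: (1/5)·2 + (2/5)·0 + (2/5)·3 = 8/5
Highest expected payoff is 14/5, from Rock.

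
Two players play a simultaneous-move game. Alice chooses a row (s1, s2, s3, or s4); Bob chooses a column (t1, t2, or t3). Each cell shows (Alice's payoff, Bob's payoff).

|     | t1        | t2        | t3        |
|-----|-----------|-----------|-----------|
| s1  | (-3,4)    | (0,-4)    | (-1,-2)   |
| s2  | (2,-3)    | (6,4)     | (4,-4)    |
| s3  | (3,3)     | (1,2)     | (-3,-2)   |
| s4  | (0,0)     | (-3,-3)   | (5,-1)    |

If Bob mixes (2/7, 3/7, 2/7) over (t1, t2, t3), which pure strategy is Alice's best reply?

s2

Compute Alice's expected payoff from each pure strategy against the given mix.
s1: (2/7)·(-3) + (3/7)·0 + (2/7)·(-1) = -8/7
s2: (2/7)·2 + (3/7)·6 + (2/7)·4 = 30/7
s3: (2/7)·3 + (3/7)·1 + (2/7)·(-3) = 3/7
s4: (2/7)·0 + (3/7)·(-3) + (2/7)·5 = 1/7
Highest expected payoff is 30/7, from s2.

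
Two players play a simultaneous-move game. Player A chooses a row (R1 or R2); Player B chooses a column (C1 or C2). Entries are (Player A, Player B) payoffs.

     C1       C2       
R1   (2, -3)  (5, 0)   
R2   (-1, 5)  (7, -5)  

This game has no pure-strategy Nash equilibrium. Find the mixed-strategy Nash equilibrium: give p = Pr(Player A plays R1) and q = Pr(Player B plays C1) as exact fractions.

In a mixed NE each player is indifferent between their pure strategies, so the opponent's mix sets the indifference.
Player B indifferent between C1 and C2: p·(-3) + (1−p)·5 = p·0 + (1−p)·(-5) ⟹ 5 + (-8)p = (-5) + 5p ⟹ p = 10/13.
Player A indifferent between R1 and R2: q·2 + (1−q)·5 = q·(-1) + (1−q)·7 ⟹ 5 + (-3)q = 7 + (-8)q ⟹ q = 2/5.

p = 10/13, q = 2/5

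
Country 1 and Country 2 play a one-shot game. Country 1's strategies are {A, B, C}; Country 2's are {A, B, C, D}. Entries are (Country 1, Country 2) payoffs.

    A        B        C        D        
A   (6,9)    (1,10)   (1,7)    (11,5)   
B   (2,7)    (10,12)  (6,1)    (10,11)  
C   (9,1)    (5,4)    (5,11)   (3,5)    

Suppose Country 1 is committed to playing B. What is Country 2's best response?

With Country 1 fixed at B, Country 2's payoffs are: A → 7, B → 12, C → 1, D → 11.
The maximum is 12, achieved by B.

B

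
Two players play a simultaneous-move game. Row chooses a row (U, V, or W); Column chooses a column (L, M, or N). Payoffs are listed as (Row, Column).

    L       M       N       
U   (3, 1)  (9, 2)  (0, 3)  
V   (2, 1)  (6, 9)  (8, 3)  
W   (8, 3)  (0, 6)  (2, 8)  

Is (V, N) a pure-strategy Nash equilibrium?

Holding Column at N: Row gets 8 from V, versus 0 from U, 2 from W. No profitable deviation for Row.
Holding Row at V: Column gets 3 from N but could get 9 by switching to M. Column has a profitable deviation.

No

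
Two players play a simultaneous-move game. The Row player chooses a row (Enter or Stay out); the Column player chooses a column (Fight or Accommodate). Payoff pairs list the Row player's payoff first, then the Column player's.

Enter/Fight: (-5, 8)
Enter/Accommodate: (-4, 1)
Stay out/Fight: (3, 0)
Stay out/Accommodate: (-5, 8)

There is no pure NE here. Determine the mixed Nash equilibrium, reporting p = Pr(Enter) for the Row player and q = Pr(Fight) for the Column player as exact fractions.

In a mixed NE each player is indifferent between their pure strategies, so the opponent's mix sets the indifference.
The Column player indifferent between Fight and Accommodate: p·8 + (1−p)·0 = p·1 + (1−p)·8 ⟹ 0 + 8p = 8 + (-7)p ⟹ p = 8/15.
The Row player indifferent between Enter and Stay out: q·(-5) + (1−q)·(-4) = q·3 + (1−q)·(-5) ⟹ (-4) + (-1)q = (-5) + 8q ⟹ q = 1/9.

p = 8/15, q = 1/9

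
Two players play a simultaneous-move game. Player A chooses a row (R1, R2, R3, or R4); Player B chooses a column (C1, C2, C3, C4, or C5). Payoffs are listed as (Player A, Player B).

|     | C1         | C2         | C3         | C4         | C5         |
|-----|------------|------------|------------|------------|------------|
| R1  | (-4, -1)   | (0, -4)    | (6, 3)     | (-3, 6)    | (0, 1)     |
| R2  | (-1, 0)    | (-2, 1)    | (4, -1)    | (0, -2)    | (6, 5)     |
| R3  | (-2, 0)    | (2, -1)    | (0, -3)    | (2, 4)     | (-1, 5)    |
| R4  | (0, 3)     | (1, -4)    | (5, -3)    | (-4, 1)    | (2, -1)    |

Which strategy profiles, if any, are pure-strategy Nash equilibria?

(R2, C5) and (R4, C1)

Check mutual best responses: a cell is a NE iff neither player can gain by unilaterally deviating.
Player A's best responses — vs C1: R4 (payoff 0); vs C2: R3 (payoff 2); vs C3: R1 (payoff 6); vs C4: R3 (payoff 2); vs C5: R2 (payoff 6).
Player B's best responses — vs R1: C4 (payoff 6); vs R2: C5 (payoff 5); vs R3: C5 (payoff 5); vs R4: C1 (payoff 3).
Mutual best responses occur at (R2, C5) and (R4, C1); at each, neither player gains by switching.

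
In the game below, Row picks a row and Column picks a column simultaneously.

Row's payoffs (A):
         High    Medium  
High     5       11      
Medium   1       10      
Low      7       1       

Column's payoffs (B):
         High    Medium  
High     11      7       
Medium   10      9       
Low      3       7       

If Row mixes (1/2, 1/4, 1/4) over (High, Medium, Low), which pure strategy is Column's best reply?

High

Column's best reply maximizes expected payoff against the mix.
High: (1/2)·11 + (1/4)·10 + (1/4)·3 = 35/4
Medium: (1/2)·7 + (1/4)·9 + (1/4)·7 = 15/2
Highest expected payoff is 35/4, from High.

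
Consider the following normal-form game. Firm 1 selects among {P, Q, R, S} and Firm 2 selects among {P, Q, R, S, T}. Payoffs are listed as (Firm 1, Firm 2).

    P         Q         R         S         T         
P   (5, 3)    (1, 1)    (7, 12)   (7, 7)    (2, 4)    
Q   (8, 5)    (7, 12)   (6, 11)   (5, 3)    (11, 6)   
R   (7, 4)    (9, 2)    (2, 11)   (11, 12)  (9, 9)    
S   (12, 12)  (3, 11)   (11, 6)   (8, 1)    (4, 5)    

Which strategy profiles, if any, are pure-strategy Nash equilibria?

A profile is a Nash equilibrium when each player is best-responding to the other.
Firm 1's best responses — vs P: S (payoff 12); vs Q: R (payoff 9); vs R: S (payoff 11); vs S: R (payoff 11); vs T: Q (payoff 11).
Firm 2's best responses — vs P: R (payoff 12); vs Q: Q (payoff 12); vs R: S (payoff 12); vs S: P (payoff 12).
Mutual best responses occur at (R, S) and (S, P); at each, neither player gains by switching.

(R, S) and (S, P)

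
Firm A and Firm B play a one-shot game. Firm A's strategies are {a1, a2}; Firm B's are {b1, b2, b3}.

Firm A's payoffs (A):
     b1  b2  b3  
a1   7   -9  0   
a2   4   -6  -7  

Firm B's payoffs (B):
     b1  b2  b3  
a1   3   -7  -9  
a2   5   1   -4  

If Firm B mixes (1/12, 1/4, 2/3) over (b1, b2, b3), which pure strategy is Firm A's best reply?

a1

Compute Firm A's expected payoff from each pure strategy against the given mix.
a1: (1/12)·7 + (1/4)·(-9) + (2/3)·0 = -5/3
a2: (1/12)·4 + (1/4)·(-6) + (2/3)·(-7) = -35/6
Highest expected payoff is -5/3, from a1.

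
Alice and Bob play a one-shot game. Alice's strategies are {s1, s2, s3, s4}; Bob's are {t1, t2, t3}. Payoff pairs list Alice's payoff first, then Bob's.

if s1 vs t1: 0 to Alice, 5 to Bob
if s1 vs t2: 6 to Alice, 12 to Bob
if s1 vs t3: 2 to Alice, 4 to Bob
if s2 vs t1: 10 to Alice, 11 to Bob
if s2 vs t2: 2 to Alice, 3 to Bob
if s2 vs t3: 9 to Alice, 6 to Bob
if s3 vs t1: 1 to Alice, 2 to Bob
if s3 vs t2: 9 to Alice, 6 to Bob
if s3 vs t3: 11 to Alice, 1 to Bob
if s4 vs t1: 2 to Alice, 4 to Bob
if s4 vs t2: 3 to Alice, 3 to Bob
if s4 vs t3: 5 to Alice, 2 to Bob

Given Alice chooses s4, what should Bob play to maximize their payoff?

t1

With Alice fixed at s4, Bob's payoffs are: t1 → 4, t2 → 3, t3 → 2.
The maximum is 4, achieved by t1.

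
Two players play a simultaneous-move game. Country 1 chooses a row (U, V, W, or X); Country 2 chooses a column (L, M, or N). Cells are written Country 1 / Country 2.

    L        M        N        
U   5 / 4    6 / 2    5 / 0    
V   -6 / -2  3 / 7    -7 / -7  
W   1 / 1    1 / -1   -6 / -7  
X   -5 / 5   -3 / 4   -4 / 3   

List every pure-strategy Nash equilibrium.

A profile is a Nash equilibrium when each player is best-responding to the other.
Country 1's best responses — vs L: U (payoff 5); vs M: U (payoff 6); vs N: U (payoff 5).
Country 2's best responses — vs U: L (payoff 4); vs V: M (payoff 7); vs W: L (payoff 1); vs X: L (payoff 5).
The only mutual best response is (U, L); neither player gains by switching there.

(U, L)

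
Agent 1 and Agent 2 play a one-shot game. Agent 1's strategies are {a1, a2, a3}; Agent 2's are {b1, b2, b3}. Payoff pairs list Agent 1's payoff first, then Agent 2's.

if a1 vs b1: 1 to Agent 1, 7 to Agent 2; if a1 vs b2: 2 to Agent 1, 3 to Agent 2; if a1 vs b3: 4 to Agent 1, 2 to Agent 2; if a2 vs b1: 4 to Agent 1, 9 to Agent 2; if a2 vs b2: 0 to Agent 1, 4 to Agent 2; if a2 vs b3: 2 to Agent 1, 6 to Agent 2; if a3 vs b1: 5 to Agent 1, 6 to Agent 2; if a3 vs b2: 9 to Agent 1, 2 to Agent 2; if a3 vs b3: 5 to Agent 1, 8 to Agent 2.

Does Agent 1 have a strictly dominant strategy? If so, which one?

A strategy is strictly dominant if it gives Agent 1 a strictly higher payoff than every other strategy, against every choice by the opponent.
a3 strictly dominates: vs b1: 5 > each of {1, 4}; vs b2: 9 > each of {2, 0}; vs b3: 5 > each of {4, 2}.

a3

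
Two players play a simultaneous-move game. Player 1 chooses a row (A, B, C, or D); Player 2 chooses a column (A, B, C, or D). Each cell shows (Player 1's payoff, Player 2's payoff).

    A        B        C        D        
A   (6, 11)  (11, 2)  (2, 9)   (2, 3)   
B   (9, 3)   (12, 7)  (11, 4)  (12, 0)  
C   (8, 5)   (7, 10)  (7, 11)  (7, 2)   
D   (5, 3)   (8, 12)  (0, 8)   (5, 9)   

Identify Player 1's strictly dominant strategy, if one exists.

A strategy is strictly dominant if it gives Player 1 a strictly higher payoff than every other strategy, against every choice by the opponent.
B strictly dominates: vs A: 9 > each of {6, 8, 5}; vs B: 12 > each of {11, 7, 8}; vs C: 11 > each of {2, 7, 0}; vs D: 12 > each of {2, 7, 5}.

B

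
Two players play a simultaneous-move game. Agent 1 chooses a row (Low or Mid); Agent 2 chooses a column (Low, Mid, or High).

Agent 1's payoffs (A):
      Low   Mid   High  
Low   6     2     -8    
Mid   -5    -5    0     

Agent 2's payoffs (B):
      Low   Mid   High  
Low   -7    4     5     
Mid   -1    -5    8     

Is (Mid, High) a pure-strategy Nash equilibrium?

Yes

Holding Agent 2 at High: Agent 1 gets 0 from Mid, versus -8 from Low. No profitable deviation for Agent 1.
Holding Agent 1 at Mid: Agent 2 gets 8 from High, versus -1 from Low, -5 from Mid. No profitable deviation for Agent 2 either.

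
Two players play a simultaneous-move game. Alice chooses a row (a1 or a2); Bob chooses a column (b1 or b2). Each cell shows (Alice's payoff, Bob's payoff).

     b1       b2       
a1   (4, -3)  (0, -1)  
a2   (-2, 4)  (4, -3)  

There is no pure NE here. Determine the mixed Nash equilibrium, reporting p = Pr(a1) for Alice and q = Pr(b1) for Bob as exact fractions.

p = 7/9, q = 2/5

Each player's mixing probability is pinned down by making the *other* player indifferent.
Bob indifferent between b1 and b2: p·(-3) + (1−p)·4 = p·(-1) + (1−p)·(-3) ⟹ 4 + (-7)p = (-3) + 2p ⟹ p = 7/9.
Alice indifferent between a1 and a2: q·4 + (1−q)·0 = q·(-2) + (1−q)·4 ⟹ 0 + 4q = 4 + (-6)q ⟹ q = 2/5.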